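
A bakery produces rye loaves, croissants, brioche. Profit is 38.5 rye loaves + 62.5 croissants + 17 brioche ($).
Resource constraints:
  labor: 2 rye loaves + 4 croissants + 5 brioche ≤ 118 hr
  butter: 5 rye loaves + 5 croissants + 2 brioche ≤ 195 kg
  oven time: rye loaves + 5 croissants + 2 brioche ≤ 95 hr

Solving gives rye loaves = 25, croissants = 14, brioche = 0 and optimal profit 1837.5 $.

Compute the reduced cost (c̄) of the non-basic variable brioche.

Binding: butter and oven time. Non-binding: labor (12 unused).
Slack constraints have shadow price 0 (complementary slackness).
Dual feasibility on the basic columns requires 5·y_butter + 1·y_oven time = 38.5, 5·y_butter + 5·y_oven time = 62.5.
This yields shadow prices y_butter = 6.5, y_oven time = 6.
Reduced cost of brioche: c₃ − yᵀa₃ = 17 − (6.5·2 + 6·2) = 17 − 25 = -8.

-8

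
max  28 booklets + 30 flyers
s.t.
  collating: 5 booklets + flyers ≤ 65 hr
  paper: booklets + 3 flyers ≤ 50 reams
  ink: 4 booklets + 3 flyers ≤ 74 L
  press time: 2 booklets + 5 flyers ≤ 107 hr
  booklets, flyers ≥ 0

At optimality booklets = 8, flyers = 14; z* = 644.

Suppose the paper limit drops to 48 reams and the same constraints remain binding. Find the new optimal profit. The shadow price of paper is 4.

Δb = -2, so new z* = 644 + (4)·(-2) = 644 − 8 = 636.

636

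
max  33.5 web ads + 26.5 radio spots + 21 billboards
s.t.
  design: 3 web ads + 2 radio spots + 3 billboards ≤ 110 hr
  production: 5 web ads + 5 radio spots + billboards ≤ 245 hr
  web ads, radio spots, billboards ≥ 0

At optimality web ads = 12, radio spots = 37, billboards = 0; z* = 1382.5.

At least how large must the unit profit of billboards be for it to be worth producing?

At the optimum: design uses 110 of 110 (binding); production uses 245 of 245 (binding).
The binding rows give the dual system: 3·y_design + 5·y_production = 33.5 and 2·y_design + 5·y_production = 26.5.
Solving: y_design = 7, y_production = 2.5.
billboards enters the basis when its profit ≥ yᵀa₃ = 7·3 + 2.5·1 = 23.5.

23.5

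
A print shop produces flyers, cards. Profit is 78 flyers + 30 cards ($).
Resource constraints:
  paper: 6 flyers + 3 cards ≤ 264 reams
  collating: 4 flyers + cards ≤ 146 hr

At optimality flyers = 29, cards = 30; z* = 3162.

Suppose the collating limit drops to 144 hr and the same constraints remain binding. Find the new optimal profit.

3144

Check each constraint at x*: paper 264/264 (tight); collating 146/146 (tight).
Dual feasibility on the basic columns requires 6·y_paper + 4·y_collating = 78, 3·y_paper + 1·y_collating = 30.
→ y_paper = 7 and y_collating = 9.
Δz = y_collating·Δb = 9 × (-2) = -18, so new z* = 3162 − 18 = 3144.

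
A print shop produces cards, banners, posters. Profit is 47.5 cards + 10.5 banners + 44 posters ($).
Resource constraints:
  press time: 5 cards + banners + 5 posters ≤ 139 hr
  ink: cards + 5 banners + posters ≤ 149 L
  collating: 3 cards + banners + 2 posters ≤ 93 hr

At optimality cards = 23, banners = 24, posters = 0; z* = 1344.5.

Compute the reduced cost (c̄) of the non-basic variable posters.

-1

Check each constraint at x*: press time 139/139 (tight); ink 143/149 (slack 6); collating 93/93 (tight).
Slack constraints have shadow price 0 (complementary slackness).
From A_Bᵀ y = c: 5·y_press time + 3·y_collating = 47.5; 1·y_press time + 1·y_collating = 10.5.
This yields shadow prices y_press time = 8, y_collating = 2.5.
Reduced cost of posters: c₃ − yᵀa₃ = 44 − (8·5 + 2.5·2) = 44 − 45 = -1.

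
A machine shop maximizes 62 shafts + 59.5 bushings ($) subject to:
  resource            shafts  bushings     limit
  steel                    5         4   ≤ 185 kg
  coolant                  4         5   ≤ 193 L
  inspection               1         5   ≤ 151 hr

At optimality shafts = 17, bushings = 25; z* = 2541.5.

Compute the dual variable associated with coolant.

At the optimum: steel uses 185 of 185 (binding); coolant uses 193 of 193 (binding); inspection uses 142 of 151 (slack = 9).
By complementary slackness, y = 0 for the non-binding constraint.
Dual feasibility on the basic columns requires 5·y_steel + 4·y_coolant = 62, 4·y_steel + 5·y_coolant = 59.5.
Solving: y_steel = 8, y_coolant = 5.5.
Shadow price of coolant = 5.5.

5.5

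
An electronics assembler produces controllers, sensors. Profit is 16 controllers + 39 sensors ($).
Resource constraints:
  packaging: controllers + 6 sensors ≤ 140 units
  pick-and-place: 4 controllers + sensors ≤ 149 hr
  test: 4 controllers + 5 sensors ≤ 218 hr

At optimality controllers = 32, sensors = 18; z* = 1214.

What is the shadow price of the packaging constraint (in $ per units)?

4

At the optimum: packaging uses 140 of 140 (binding); pick-and-place uses 146 of 149 (slack = 3); test uses 218 of 218 (binding).
Slack constraints have shadow price 0 (complementary slackness).
Dual feasibility on the basic columns requires 1·y_packaging + 4·y_test = 16, 6·y_packaging + 5·y_test = 39.
Solving: y_packaging = 4, y_test = 3.
Shadow price of packaging = 4.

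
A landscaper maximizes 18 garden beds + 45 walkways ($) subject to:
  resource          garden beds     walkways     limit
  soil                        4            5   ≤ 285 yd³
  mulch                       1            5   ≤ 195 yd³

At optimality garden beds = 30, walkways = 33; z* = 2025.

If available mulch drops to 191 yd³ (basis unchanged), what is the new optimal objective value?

2001

Check each constraint at x*: soil 285/285 (tight); mulch 195/195 (tight).
The binding rows give the dual system: 4·y_soil + 1·y_mulch = 18 and 5·y_soil + 5·y_mulch = 45.
This yields shadow prices y_soil = 3, y_mulch = 6.
Δz = y_mulch·Δb = 6 × (-4) = -24, so new z* = 2025 − 24 = 2001.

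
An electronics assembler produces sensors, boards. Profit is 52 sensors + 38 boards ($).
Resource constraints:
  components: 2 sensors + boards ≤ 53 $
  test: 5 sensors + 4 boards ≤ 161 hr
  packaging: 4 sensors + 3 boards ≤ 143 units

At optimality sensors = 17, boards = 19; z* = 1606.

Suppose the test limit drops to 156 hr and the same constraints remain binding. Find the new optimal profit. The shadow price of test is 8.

Δb = -5, so new z* = 1606 + (8)·(-5) = 1606 − 40 = 1566.

1566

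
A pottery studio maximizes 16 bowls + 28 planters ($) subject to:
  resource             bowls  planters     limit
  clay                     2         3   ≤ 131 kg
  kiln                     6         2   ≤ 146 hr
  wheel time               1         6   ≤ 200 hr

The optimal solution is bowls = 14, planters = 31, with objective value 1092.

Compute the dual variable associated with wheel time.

At the optimum: clay uses 121 of 131 (slack = 10); kiln uses 146 of 146 (binding); wheel time uses 200 of 200 (binding).
Since clay is not tight, its dual is 0.
From A_Bᵀ y = c: 6·y_kiln + 1·y_wheel time = 16; 2·y_kiln + 6·y_wheel time = 28.
→ y_kiln = 2 and y_wheel time = 4.
Shadow price of wheel time = 4.

4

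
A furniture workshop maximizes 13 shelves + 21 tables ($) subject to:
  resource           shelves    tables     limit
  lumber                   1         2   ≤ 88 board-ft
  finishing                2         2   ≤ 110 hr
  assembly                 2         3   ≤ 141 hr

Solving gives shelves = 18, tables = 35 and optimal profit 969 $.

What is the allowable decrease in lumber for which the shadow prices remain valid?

2

Binding constraints: lumber, assembly. The basis is B = [[1,2],[2,3]] with det -1.
Per unit decrease in lumber, x* moves by d = (3, -2).
The basis stays optimal until finishing becomes binding; allowable decrease = 2 board-ft.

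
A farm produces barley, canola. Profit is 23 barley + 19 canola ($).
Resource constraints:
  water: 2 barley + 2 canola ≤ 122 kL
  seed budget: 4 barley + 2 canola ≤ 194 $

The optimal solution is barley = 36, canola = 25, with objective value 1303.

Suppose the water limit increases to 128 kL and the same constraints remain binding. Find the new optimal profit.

1348

Check each constraint at x*: water 122/122 (tight); seed budget 194/194 (tight).
The binding rows give the dual system: 2·y_water + 4·y_seed budget = 23 and 2·y_water + 2·y_seed budget = 19.
This yields shadow prices y_water = 7.5, y_seed budget = 2.
Δz = y_water·Δb = 7.5 × (6) = 45, so new z* = 1303 + 45 = 1348.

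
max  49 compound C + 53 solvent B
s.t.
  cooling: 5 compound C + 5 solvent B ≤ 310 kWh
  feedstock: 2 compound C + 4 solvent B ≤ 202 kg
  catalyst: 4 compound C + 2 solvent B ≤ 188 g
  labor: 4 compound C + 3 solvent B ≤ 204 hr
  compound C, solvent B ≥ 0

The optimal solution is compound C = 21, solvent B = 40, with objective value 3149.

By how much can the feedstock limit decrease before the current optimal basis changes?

Binding constraints: feedstock, labor. The basis is B = [[2,4],[4,3]] with det -10.
Per unit decrease in feedstock, x* moves by d = (0.3, -0.4).
The basis stays optimal until catalyst becomes binding; allowable decrease = 60 kg.

60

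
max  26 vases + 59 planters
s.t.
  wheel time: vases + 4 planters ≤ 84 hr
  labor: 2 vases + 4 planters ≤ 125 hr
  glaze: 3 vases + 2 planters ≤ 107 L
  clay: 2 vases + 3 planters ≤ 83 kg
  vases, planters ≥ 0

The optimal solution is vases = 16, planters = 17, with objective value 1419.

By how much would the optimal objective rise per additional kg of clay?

Binding: wheel time and clay. Non-binding: labor (25 unused), glaze (25 unused).
Slack constraints have shadow price 0 (complementary slackness).
The binding rows give the dual system: 1·y_wheel time + 2·y_clay = 26 and 4·y_wheel time + 3·y_clay = 59.
Solving: y_wheel time = 8, y_clay = 9.
Shadow price of clay = 9.

9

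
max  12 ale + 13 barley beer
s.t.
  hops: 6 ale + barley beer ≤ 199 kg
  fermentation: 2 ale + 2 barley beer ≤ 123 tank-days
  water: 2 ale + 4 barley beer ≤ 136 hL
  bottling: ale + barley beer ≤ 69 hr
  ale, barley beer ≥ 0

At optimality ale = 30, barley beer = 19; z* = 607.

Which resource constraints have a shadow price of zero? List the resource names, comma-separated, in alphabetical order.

hops: 199/199 (binding)
fermentation: 98/123 (slack 25)
water: 136/136 (binding)
bottling: 49/69 (slack 20)
By complementary slackness, a constraint with positive slack has shadow price 0 → bottling, fermentation.

bottling, fermentation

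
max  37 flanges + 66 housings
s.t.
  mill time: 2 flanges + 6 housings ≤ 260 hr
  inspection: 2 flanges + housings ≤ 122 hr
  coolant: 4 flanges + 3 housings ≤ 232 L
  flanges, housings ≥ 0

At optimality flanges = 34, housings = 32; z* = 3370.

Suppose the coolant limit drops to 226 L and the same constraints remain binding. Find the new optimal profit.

3340

At the optimum: mill time uses 260 of 260 (binding); inspection uses 100 of 122 (slack = 22); coolant uses 232 of 232 (binding).
By complementary slackness, y = 0 for the non-binding constraint.
Dual feasibility on the basic columns requires 2·y_mill time + 4·y_coolant = 37, 6·y_mill time + 3·y_coolant = 66.
This yields shadow prices y_mill time = 8.5, y_coolant = 5.
Δz = y_coolant·Δb = 5 × (-6) = -30, so new z* = 3370 − 30 = 3340.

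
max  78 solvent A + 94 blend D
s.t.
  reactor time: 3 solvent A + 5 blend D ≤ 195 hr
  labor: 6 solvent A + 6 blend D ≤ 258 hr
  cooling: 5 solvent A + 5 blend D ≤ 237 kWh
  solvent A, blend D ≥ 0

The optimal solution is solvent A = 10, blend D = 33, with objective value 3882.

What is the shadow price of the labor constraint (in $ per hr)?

At the optimum: reactor time uses 195 of 195 (binding); labor uses 258 of 258 (binding); cooling uses 215 of 237 (slack = 22).
Since cooling is not tight, its dual is 0.
Dual feasibility on the basic columns requires 3·y_reactor time + 6·y_labor = 78, 5·y_reactor time + 6·y_labor = 94.
→ y_reactor time = 8 and y_labor = 9.
Shadow price of labor = 9.

9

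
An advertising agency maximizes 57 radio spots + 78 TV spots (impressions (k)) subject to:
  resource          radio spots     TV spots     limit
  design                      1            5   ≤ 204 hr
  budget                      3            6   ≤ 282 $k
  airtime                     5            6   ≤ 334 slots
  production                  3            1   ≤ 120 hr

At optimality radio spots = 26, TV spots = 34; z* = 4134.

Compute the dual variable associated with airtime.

Check each constraint at x*: design 196/204 (slack 8); budget 282/282 (tight); airtime 334/334 (tight); production 112/120 (slack 8).
Since design, production are not tight, their duals are 0.
From A_Bᵀ y = c: 3·y_budget + 5·y_airtime = 57; 6·y_budget + 6·y_airtime = 78.
This yields shadow prices y_budget = 4, y_airtime = 9.
Shadow price of airtime = 9.

9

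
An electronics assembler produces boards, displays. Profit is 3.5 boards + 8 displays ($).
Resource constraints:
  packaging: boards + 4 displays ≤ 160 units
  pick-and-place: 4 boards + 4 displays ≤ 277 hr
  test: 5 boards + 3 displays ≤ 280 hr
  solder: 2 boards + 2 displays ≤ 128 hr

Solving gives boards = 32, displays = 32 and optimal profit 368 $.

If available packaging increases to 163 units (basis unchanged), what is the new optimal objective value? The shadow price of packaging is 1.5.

372.5

Δb = 3, so new z* = 368 + (1.5)·(3) = 368 + 4.5 = 372.5.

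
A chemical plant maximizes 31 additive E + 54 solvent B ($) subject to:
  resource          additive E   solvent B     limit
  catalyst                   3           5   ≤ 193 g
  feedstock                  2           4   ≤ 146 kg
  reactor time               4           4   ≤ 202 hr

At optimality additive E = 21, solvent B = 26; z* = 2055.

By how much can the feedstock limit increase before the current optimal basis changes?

8.4

Binding constraints: catalyst, feedstock. The basis is B = [[3,5],[2,4]] with det 2.
Per unit increase in feedstock, x* moves by d = (-2.5, 1.5).
The basis stays optimal until additive E reaches 0; allowable increase = 8.4 kg.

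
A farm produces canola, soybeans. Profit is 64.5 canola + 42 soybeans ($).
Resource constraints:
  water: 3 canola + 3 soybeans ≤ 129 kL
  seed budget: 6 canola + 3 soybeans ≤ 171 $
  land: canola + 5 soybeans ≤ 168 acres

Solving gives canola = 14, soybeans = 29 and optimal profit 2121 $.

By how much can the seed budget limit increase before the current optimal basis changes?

87

Binding constraints: water, seed budget. The basis is B = [[3,3],[6,3]] with det -9.
Per unit increase in seed budget, x* moves by d = (0.3333, -0.3333).
The basis stays optimal until soybeans reaches 0; allowable increase = 87 $.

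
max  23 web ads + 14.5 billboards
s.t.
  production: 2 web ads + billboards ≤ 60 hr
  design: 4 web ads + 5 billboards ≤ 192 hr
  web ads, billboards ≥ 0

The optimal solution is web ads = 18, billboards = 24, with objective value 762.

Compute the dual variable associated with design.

Both production and design are binding at x*.
From A_Bᵀ y = c: 2·y_production + 4·y_design = 23; 1·y_production + 5·y_design = 14.5.
Solving: y_production = 9.5, y_design = 1.
Shadow price of design = 1.

1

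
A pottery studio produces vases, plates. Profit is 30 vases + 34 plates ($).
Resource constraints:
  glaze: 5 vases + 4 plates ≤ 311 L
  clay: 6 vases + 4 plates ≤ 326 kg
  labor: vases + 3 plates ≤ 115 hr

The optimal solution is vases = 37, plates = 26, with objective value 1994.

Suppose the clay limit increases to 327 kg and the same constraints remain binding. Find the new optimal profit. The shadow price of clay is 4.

1998

Δb = 1, so new z* = 1994 + (4)·(1) = 1994 + 4 = 1998.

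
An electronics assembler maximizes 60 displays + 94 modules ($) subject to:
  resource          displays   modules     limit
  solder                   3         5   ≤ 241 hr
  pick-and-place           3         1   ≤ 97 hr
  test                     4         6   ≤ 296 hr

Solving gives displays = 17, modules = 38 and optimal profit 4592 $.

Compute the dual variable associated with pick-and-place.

0

Binding: solder and test. Non-binding: pick-and-place (8 unused).
Since pick-and-place is not tight, its dual is 0.
Dual feasibility on the basic columns requires 3·y_solder + 4·y_test = 60, 5·y_solder + 6·y_test = 94.
→ y_solder = 8 and y_test = 9.
Shadow price of pick-and-place = 0.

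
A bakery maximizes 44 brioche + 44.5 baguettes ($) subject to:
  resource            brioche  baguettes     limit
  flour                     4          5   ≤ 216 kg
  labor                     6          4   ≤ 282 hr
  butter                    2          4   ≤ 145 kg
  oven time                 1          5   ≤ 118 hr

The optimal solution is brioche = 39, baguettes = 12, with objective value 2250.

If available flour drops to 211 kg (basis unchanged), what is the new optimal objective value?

2217.5

At the optimum: flour uses 216 of 216 (binding); labor uses 282 of 282 (binding); butter uses 126 of 145 (slack = 19); oven time uses 99 of 118 (slack = 19).
Since butter, oven time are not tight, their duals are 0.
Dual feasibility on the basic columns requires 4·y_flour + 6·y_labor = 44, 5·y_flour + 4·y_labor = 44.5.
Solving: y_flour = 6.5, y_labor = 3.
Δz = y_flour·Δb = 6.5 × (-5) = -32.5, so new z* = 2250 − 32.5 = 2217.5.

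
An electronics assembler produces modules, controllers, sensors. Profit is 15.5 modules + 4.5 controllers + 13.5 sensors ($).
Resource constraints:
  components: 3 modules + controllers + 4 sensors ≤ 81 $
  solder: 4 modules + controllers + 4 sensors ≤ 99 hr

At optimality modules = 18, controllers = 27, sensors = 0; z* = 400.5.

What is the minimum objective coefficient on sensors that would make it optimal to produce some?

18

At the optimum: components uses 81 of 81 (binding); solder uses 99 of 99 (binding).
The binding rows give the dual system: 3·y_components + 4·y_solder = 15.5 and 1·y_components + 1·y_solder = 4.5.
Solving: y_components = 2.5, y_solder = 2.
sensors enters the basis when its profit ≥ yᵀa₃ = 2.5·4 + 2·4 = 18.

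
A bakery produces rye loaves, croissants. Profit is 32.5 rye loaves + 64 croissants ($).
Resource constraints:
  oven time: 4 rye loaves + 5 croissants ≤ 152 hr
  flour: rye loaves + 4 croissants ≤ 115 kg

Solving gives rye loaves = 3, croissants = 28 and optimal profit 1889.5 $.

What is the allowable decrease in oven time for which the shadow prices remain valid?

Binding constraints: oven time, flour. The basis is B = [[4,5],[1,4]] with det 11.
Per unit decrease in oven time, x* moves by d = (-0.3636, 0.0909).
The basis stays optimal until rye loaves reaches 0; allowable decrease = 8.25 hr.

8.25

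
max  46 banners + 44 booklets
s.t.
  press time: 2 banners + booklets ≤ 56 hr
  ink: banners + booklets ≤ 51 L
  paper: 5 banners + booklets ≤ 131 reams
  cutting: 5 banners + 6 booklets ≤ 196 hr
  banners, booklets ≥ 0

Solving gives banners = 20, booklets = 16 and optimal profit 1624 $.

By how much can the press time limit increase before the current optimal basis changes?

Binding constraints: press time, cutting. The basis is B = [[2,1],[5,6]] with det 7.
Per unit increase in press time, x* moves by d = (0.8571, -0.7143).
The basis stays optimal until paper becomes binding; allowable increase = 4.2 hr.

4.2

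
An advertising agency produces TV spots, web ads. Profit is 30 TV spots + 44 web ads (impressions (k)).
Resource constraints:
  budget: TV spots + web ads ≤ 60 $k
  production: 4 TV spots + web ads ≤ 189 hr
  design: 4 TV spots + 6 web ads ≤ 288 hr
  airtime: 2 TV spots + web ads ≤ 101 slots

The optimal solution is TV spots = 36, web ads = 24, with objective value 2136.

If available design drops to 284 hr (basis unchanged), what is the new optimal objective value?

2108

Check each constraint at x*: budget 60/60 (tight); production 168/189 (slack 21); design 288/288 (tight); airtime 96/101 (slack 5).
Since production, airtime are not tight, their duals are 0.
The binding rows give the dual system: 1·y_budget + 4·y_design = 30 and 1·y_budget + 6·y_design = 44.
This yields shadow prices y_budget = 2, y_design = 7.
Δz = y_design·Δb = 7 × (-4) = -28, so new z* = 2136 − 28 = 2108.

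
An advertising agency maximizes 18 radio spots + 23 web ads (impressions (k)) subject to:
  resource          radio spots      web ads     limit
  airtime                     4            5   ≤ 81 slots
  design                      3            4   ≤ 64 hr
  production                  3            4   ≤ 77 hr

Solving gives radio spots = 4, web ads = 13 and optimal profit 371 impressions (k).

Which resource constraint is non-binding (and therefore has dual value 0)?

airtime: 81/81 (binding)
design: 64/64 (binding)
production: 64/77 (slack 13)
By complementary slackness, a constraint with positive slack has shadow price 0 → production.

production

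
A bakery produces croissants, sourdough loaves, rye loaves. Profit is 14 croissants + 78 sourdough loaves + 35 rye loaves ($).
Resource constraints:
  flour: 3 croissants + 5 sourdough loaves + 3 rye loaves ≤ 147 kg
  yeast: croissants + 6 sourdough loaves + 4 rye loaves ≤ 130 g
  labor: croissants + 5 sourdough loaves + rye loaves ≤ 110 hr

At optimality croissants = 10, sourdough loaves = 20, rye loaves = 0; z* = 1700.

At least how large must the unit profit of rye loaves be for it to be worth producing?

At the optimum: flour uses 130 of 147 (slack = 17); yeast uses 130 of 130 (binding); labor uses 110 of 110 (binding).
By complementary slackness, y = 0 for the non-binding constraint.
From A_Bᵀ y = c: 1·y_yeast + 1·y_labor = 14; 6·y_yeast + 5·y_labor = 78.
→ y_yeast = 8 and y_labor = 6.
rye loaves enters the basis when its profit ≥ yᵀa₃ = 8·4 + 6·1 = 38.

38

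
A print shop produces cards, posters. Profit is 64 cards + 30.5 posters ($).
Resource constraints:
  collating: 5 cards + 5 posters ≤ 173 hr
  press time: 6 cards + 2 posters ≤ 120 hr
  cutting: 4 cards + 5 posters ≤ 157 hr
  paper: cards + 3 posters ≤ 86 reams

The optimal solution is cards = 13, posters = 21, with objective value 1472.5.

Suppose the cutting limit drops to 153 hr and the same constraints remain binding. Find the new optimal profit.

At the optimum: collating uses 170 of 173 (slack = 3); press time uses 120 of 120 (binding); cutting uses 157 of 157 (binding); paper uses 76 of 86 (slack = 10).
Slack constraints have shadow price 0 (complementary slackness).
From A_Bᵀ y = c: 6·y_press time + 4·y_cutting = 64; 2·y_press time + 5·y_cutting = 30.5.
This yields shadow prices y_press time = 9, y_cutting = 2.5.
Δz = y_cutting·Δb = 2.5 × (-4) = -10, so new z* = 1472.5 − 10 = 1462.5.

1462.5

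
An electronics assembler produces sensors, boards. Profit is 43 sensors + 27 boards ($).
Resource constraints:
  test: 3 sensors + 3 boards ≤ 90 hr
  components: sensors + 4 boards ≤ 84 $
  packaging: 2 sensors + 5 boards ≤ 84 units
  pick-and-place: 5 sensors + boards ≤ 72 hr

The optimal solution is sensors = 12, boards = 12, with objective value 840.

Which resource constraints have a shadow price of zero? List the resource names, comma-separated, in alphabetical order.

test: 72/90 (slack 18)
components: 60/84 (slack 24)
packaging: 84/84 (binding)
pick-and-place: 72/72 (binding)
By complementary slackness, a constraint with positive slack has shadow price 0 → components, test.

components, test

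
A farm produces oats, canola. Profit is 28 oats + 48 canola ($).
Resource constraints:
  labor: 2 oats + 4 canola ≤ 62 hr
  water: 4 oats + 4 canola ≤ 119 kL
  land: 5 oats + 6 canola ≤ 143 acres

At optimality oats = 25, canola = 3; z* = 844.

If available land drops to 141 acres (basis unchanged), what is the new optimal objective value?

Binding: labor and land. Non-binding: water (7 unused).
Slack constraints have shadow price 0 (complementary slackness).
The binding rows give the dual system: 2·y_labor + 5·y_land = 28 and 4·y_labor + 6·y_land = 48.
Solving: y_labor = 9, y_land = 2.
Δz = y_land·Δb = 2 × (-2) = -4, so new z* = 844 − 4 = 840.

840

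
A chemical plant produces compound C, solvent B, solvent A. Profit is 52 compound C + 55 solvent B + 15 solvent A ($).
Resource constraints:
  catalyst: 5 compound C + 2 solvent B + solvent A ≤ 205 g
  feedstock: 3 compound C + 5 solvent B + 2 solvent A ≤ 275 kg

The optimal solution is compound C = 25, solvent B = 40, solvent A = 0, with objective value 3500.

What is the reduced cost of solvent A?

-8

Both catalyst and feedstock are binding at x*.
From A_Bᵀ y = c: 5·y_catalyst + 3·y_feedstock = 52; 2·y_catalyst + 5·y_feedstock = 55.
Solving: y_catalyst = 5, y_feedstock = 9.
Reduced cost of solvent A: c₃ − yᵀa₃ = 15 − (5·1 + 9·2) = 15 − 23 = -8.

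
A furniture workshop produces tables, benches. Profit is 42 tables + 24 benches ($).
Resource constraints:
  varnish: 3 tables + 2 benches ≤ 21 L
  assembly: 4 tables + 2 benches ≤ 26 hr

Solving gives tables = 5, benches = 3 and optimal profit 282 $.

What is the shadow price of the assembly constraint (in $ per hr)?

At the optimum: varnish uses 21 of 21 (binding); assembly uses 26 of 26 (binding).
Dual feasibility on the basic columns requires 3·y_varnish + 4·y_assembly = 42, 2·y_varnish + 2·y_assembly = 24.
Solving: y_varnish = 6, y_assembly = 6.
Shadow price of assembly = 6.

6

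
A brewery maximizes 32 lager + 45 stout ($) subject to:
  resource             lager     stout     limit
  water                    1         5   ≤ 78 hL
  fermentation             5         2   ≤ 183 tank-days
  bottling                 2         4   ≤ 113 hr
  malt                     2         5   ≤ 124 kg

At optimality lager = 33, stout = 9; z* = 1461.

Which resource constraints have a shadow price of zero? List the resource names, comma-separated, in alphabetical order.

water: 78/78 (binding)
fermentation: 183/183 (binding)
bottling: 102/113 (slack 11)
malt: 111/124 (slack 13)
By complementary slackness, a constraint with positive slack has shadow price 0 → bottling, malt.

bottling, malt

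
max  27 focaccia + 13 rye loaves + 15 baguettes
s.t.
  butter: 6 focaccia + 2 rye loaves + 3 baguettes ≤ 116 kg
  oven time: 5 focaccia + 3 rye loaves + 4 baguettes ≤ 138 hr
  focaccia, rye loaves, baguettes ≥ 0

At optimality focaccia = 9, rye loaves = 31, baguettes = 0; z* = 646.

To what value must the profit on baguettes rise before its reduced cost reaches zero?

At the optimum: butter uses 116 of 116 (binding); oven time uses 138 of 138 (binding).
From A_Bᵀ y = c: 6·y_butter + 5·y_oven time = 27; 2·y_butter + 3·y_oven time = 13.
Solving: y_butter = 2, y_oven time = 3.
baguettes enters the basis when its profit ≥ yᵀa₃ = 2·3 + 3·4 = 18.

18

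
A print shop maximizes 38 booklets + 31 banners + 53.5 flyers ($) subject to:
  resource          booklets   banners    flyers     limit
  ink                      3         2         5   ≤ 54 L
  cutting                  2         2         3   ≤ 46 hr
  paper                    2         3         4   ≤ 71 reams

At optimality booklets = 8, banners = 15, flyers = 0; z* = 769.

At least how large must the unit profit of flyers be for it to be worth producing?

Binding: ink and cutting. Non-binding: paper (10 unused).
Since paper is not tight, its dual is 0.
Dual feasibility on the basic columns requires 3·y_ink + 2·y_cutting = 38, 2·y_ink + 2·y_cutting = 31.
This yields shadow prices y_ink = 7, y_cutting = 8.5.
flyers enters the basis when its profit ≥ yᵀa₃ = 7·5 + 8.5·3 = 60.5.

60.5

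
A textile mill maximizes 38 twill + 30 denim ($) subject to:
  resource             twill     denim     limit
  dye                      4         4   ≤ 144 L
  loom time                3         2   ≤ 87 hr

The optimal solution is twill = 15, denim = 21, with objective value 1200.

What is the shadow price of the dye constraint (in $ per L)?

At the optimum: dye uses 144 of 144 (binding); loom time uses 87 of 87 (binding).
From A_Bᵀ y = c: 4·y_dye + 3·y_loom time = 38; 4·y_dye + 2·y_loom time = 30.
→ y_dye = 3.5 and y_loom time = 8.
Shadow price of dye = 3.5.

3.5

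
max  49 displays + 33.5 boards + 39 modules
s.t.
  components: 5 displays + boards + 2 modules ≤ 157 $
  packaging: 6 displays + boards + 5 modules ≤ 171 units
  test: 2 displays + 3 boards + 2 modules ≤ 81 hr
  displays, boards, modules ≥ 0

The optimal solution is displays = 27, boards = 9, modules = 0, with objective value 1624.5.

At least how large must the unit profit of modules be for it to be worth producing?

Check each constraint at x*: components 144/157 (slack 13); packaging 171/171 (tight); test 81/81 (tight).
Slack constraints have shadow price 0 (complementary slackness).
Dual feasibility on the basic columns requires 6·y_packaging + 2·y_test = 49, 1·y_packaging + 3·y_test = 33.5.
→ y_packaging = 5 and y_test = 9.5.
modules enters the basis when its profit ≥ yᵀa₃ = 5·5 + 9.5·2 = 44.

44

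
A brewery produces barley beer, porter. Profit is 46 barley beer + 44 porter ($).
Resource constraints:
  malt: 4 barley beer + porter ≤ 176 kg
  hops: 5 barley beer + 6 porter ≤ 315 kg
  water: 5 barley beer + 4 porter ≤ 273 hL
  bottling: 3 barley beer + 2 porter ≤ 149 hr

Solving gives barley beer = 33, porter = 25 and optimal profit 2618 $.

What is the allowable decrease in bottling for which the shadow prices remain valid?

44

Binding constraints: hops, bottling. The basis is B = [[5,6],[3,2]] with det -8.
Per unit decrease in bottling, x* moves by d = (-0.75, 0.625).
The basis stays optimal until barley beer reaches 0; allowable decrease = 44 hr.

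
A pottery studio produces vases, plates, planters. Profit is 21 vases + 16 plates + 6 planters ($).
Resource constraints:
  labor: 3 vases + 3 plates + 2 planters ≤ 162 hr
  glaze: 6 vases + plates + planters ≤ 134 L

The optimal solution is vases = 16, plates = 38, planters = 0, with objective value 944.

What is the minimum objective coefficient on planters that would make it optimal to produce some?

Check each constraint at x*: labor 162/162 (tight); glaze 134/134 (tight).
From A_Bᵀ y = c: 3·y_labor + 6·y_glaze = 21; 3·y_labor + 1·y_glaze = 16.
Solving: y_labor = 5, y_glaze = 1.
planters enters the basis when its profit ≥ yᵀa₃ = 5·2 + 1·1 = 11.

11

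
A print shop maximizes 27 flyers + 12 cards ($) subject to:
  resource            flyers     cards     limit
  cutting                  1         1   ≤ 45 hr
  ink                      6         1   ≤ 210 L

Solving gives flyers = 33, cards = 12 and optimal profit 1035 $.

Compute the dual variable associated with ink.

Check each constraint at x*: cutting 45/45 (tight); ink 210/210 (tight).
From A_Bᵀ y = c: 1·y_cutting + 6·y_ink = 27; 1·y_cutting + 1·y_ink = 12.
→ y_cutting = 9 and y_ink = 3.
Shadow price of ink = 3.

3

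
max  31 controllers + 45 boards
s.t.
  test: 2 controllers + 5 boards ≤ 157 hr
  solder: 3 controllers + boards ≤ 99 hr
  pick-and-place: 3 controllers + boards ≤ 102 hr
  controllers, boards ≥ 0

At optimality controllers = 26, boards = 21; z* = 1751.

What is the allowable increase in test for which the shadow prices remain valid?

Binding constraints: test, solder. The basis is B = [[2,5],[3,1]] with det -13.
Per unit increase in test, x* moves by d = (-0.0769, 0.2308).
The basis stays optimal until controllers reaches 0; allowable increase = 338 hr.

338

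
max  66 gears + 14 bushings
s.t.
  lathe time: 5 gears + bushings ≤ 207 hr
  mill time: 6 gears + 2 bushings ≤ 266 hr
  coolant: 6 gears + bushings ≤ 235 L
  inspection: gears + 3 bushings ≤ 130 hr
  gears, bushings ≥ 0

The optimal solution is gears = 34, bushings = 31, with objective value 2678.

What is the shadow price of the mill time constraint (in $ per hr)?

At the optimum: lathe time uses 201 of 207 (slack = 6); mill time uses 266 of 266 (binding); coolant uses 235 of 235 (binding); inspection uses 127 of 130 (slack = 3).
Slack constraints have shadow price 0 (complementary slackness).
From A_Bᵀ y = c: 6·y_mill time + 6·y_coolant = 66; 2·y_mill time + 1·y_coolant = 14.
This yields shadow prices y_mill time = 3, y_coolant = 8.
Shadow price of mill time = 3.

3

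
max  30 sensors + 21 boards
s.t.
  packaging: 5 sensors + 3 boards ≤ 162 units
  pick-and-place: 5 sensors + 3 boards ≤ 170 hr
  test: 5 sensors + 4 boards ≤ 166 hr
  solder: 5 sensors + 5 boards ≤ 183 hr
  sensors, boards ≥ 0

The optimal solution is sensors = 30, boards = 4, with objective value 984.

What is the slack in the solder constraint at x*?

13

solder used = 5·30 + 5·4 = 170; slack = 183 − 170 = 13.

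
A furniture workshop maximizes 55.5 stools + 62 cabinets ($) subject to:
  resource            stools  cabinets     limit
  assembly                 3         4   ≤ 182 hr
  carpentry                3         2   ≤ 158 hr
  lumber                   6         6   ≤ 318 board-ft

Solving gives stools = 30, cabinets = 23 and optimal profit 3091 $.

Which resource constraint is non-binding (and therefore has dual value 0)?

carpentry

assembly: 182/182 (binding)
carpentry: 136/158 (slack 22)
lumber: 318/318 (binding)
By complementary slackness, a constraint with positive slack has shadow price 0 → carpentry.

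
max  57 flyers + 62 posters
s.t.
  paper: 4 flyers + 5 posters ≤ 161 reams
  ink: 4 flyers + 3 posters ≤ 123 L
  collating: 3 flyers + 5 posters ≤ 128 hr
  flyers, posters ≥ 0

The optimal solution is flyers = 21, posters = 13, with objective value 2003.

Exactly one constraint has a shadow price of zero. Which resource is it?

paper

paper: 149/161 (slack 12)
ink: 123/123 (binding)
collating: 128/128 (binding)
By complementary slackness, a constraint with positive slack has shadow price 0 → paper.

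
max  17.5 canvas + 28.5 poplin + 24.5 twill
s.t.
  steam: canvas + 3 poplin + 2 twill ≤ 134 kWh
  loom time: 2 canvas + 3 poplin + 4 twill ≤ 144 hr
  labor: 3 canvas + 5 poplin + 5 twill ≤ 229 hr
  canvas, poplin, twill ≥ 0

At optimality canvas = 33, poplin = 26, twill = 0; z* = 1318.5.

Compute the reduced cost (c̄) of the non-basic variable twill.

Check each constraint at x*: steam 111/134 (slack 23); loom time 144/144 (tight); labor 229/229 (tight).
By complementary slackness, y = 0 for the non-binding constraint.
From A_Bᵀ y = c: 2·y_loom time + 3·y_labor = 17.5; 3·y_loom time + 5·y_labor = 28.5.
→ y_loom time = 2 and y_labor = 4.5.
Reduced cost of twill: c₃ − yᵀa₃ = 24.5 − (2·4 + 4.5·5) = 24.5 − 30.5 = -6.

-6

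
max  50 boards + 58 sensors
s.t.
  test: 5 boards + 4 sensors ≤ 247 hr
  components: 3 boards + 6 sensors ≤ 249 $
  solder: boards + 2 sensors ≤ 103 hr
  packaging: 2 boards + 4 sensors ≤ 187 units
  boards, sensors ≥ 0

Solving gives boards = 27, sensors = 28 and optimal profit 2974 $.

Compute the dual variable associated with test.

7

Binding: test and components. Non-binding: solder (20 unused), packaging (21 unused).
By complementary slackness, y = 0 for the non-binding constraints.
From A_Bᵀ y = c: 5·y_test + 3·y_components = 50; 4·y_test + 6·y_components = 58.
Solving: y_test = 7, y_components = 5.
Shadow price of test = 7.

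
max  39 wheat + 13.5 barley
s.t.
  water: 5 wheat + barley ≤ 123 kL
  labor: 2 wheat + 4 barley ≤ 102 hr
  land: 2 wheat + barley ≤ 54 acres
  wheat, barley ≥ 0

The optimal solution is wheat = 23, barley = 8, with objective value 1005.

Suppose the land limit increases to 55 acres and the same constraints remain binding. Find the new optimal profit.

Binding: water and land. Non-binding: labor (24 unused).
Slack constraints have shadow price 0 (complementary slackness).
Dual feasibility on the basic columns requires 5·y_water + 2·y_land = 39, 1·y_water + 1·y_land = 13.5.
→ y_water = 4 and y_land = 9.5.
Δz = y_land·Δb = 9.5 × (1) = 9.5, so new z* = 1005 + 9.5 = 1014.5.

1014.5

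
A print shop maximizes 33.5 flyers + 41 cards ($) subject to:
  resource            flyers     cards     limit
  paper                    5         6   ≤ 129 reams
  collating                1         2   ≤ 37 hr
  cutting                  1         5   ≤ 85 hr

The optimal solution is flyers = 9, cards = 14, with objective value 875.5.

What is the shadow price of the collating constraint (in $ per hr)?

Check each constraint at x*: paper 129/129 (tight); collating 37/37 (tight); cutting 79/85 (slack 6).
Since cutting is not tight, its dual is 0.
Dual feasibility on the basic columns requires 5·y_paper + 1·y_collating = 33.5, 6·y_paper + 2·y_collating = 41.
This yields shadow prices y_paper = 6.5, y_collating = 1.
Shadow price of collating = 1.

1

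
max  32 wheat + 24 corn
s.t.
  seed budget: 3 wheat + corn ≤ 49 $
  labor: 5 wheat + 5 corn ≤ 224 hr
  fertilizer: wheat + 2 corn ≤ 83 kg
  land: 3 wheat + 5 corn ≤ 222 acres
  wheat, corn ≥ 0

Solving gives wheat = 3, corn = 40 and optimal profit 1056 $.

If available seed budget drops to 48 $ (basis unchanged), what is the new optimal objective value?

Check each constraint at x*: seed budget 49/49 (tight); labor 215/224 (slack 9); fertilizer 83/83 (tight); land 209/222 (slack 13).
Slack constraints have shadow price 0 (complementary slackness).
Dual feasibility on the basic columns requires 3·y_seed budget + 1·y_fertilizer = 32, 1·y_seed budget + 2·y_fertilizer = 24.
This yields shadow prices y_seed budget = 8, y_fertilizer = 8.
Δz = y_seed budget·Δb = 8 × (-1) = -8, so new z* = 1056 − 8 = 1048.

1048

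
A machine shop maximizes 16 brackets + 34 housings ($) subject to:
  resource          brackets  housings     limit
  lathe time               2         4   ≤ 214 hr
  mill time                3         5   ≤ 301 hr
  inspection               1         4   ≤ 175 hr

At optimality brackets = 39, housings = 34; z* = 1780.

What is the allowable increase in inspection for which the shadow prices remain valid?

Binding constraints: lathe time, inspection. The basis is B = [[2,4],[1,4]] with det 4.
Per unit increase in inspection, x* moves by d = (-1, 0.5).
The basis stays optimal until brackets reaches 0; allowable increase = 39 hr.

39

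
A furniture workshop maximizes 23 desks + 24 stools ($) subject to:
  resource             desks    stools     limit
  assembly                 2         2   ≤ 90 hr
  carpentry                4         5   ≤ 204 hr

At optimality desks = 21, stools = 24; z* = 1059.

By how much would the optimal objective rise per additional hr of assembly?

Check each constraint at x*: assembly 90/90 (tight); carpentry 204/204 (tight).
From A_Bᵀ y = c: 2·y_assembly + 4·y_carpentry = 23; 2·y_assembly + 5·y_carpentry = 24.
Solving: y_assembly = 9.5, y_carpentry = 1.
Shadow price of assembly = 9.5.

9.5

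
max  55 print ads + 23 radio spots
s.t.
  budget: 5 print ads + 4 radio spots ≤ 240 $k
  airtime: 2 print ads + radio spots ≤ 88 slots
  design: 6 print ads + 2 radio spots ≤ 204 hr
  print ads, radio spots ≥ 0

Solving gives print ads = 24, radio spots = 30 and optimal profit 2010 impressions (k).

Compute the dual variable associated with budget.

2

At the optimum: budget uses 240 of 240 (binding); airtime uses 78 of 88 (slack = 10); design uses 204 of 204 (binding).
Since airtime is not tight, its dual is 0.
From A_Bᵀ y = c: 5·y_budget + 6·y_design = 55; 4·y_budget + 2·y_design = 23.
→ y_budget = 2 and y_design = 7.5.
Shadow price of budget = 2.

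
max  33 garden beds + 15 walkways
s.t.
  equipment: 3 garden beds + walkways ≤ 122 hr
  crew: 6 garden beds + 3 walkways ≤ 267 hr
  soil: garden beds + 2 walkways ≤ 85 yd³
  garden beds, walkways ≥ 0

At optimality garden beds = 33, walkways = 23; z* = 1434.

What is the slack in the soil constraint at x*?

soil used = 1·33 + 2·23 = 79; slack = 85 − 79 = 6.

6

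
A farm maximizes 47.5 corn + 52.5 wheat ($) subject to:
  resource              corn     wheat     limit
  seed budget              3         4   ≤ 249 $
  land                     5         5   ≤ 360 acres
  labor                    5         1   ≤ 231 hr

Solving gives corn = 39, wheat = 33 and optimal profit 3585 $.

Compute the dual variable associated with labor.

At the optimum: seed budget uses 249 of 249 (binding); land uses 360 of 360 (binding); labor uses 228 of 231 (slack = 3).
Slack constraints have shadow price 0 (complementary slackness).
The binding rows give the dual system: 3·y_seed budget + 5·y_land = 47.5 and 4·y_seed budget + 5·y_land = 52.5.
Solving: y_seed budget = 5, y_land = 6.5.
Shadow price of labor = 0.

0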